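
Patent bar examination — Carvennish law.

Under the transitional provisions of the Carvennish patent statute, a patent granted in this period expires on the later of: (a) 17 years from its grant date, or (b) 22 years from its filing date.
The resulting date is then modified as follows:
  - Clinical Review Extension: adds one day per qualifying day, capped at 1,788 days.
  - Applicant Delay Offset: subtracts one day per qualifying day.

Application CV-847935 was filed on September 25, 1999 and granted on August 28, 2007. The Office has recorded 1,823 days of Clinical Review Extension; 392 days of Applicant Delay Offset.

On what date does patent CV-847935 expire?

(a) grant + 17 years → 28 August 2024.
(b) filing + 22 years → 25 September 2021.
Later of the two: 28 August 2024.
Clinical Review Extension: 1823 days claimed exceeds the 1788-day cap, so +1788 days → 21 July 2029.
Applicant Delay Offset: −392 days → 24 June 2028.

2028-06-24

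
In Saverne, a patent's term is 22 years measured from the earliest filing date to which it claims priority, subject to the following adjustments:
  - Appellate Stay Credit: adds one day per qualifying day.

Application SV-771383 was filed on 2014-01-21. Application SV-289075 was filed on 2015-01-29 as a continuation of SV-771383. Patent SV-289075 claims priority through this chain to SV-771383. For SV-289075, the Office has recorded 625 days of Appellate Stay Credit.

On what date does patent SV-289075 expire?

Earliest priority filing: 21 January 2014.
Base term: 21 January 2014 + 22 years → 21 January 2036.
Appellate Stay Credit: +625 days → 7 October 2037.

October 7, 2037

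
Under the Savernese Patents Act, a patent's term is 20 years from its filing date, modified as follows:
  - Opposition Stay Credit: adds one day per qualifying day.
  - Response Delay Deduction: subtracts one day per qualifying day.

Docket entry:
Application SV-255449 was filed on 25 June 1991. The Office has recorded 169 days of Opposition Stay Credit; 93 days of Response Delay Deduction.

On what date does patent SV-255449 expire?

September 9, 2011

Base term: filing date + 20 years → 25 June 2011.
Opposition Stay Credit: +169 days → 11 December 2011.
Response Delay Deduction: −93 days → 9 September 2011.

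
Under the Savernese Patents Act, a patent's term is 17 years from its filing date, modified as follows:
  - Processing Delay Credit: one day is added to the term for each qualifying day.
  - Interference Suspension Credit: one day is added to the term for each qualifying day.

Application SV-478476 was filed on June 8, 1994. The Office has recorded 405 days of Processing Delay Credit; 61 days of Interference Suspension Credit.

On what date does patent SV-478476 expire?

2012-09-16

Base term: filing date + 17 years → 8 June 2011.
Processing Delay Credit: +405 days → 17 July 2012.
Interference Suspension Credit: +61 days → 16 September 2012.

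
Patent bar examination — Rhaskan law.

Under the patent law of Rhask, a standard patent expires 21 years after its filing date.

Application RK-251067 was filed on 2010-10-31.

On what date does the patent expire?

Filing date + 21 years → 31 October 2031.

October 31, 2031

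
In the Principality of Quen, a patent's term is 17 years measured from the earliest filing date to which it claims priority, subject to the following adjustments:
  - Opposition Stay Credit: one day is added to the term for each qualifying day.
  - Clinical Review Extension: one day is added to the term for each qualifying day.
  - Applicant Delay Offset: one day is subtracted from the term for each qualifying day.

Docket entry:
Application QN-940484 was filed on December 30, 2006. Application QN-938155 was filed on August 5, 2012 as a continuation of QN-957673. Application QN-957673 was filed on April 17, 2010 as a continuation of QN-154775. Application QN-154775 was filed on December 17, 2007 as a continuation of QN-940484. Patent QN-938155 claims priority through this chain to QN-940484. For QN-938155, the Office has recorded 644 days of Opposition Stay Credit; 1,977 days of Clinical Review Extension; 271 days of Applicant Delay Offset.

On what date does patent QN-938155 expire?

June 6, 2030

Earliest priority filing: 30 December 2006.
Base term: 30 December 2006 + 17 years → 30 December 2023.
Opposition Stay Credit: +644 days → 4 October 2025.
Clinical Review Extension: +1977 days → 4 March 2031.
Applicant Delay Offset: −271 days → 6 June 2030.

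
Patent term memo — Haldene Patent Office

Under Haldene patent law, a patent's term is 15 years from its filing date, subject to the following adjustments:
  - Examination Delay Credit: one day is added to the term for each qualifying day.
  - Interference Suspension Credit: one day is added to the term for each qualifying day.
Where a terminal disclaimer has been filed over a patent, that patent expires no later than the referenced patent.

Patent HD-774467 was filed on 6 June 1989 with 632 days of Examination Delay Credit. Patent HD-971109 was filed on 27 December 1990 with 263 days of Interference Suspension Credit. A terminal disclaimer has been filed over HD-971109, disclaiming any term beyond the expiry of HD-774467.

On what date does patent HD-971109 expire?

2006-02-28

Natural term of HD-971109:
  Base: filing + 15 years → 27 December 2005.
  Interference Suspension Credit: +263 days → 16 September 2006.
Expiry of referenced patent HD-774467:
  Base: filing + 15 years → 6 June 2004.
  Examination Delay Credit: +632 days → 28 February 2006.
Terminal disclaimer: HD-971109 expires on the earlier of 16 September 2006 and 28 February 2006.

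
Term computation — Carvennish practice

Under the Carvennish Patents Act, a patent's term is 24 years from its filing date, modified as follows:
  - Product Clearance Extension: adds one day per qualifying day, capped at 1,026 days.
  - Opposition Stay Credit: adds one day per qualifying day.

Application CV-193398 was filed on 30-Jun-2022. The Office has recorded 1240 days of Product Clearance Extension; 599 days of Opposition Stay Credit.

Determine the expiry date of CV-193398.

December 11, 2050

Base term: filing date + 24 years → 30 June 2046.
Product Clearance Extension: 1240 days claimed exceeds the 1026-day cap, so +1026 days → 21 April 2049.
Opposition Stay Credit: +599 days → 11 December 2050.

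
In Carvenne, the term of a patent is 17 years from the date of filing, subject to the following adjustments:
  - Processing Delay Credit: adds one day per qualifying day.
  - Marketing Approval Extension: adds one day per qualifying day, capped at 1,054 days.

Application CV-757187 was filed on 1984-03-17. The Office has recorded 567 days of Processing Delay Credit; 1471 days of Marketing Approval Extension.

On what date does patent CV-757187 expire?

Base term: filing date + 17 years → 17 March 2001.
Processing Delay Credit: +567 days → 5 October 2002.
Marketing Approval Extension: 1471 days claimed exceeds the 1054-day cap, so +1054 days → 24 August 2005.

August 24, 2005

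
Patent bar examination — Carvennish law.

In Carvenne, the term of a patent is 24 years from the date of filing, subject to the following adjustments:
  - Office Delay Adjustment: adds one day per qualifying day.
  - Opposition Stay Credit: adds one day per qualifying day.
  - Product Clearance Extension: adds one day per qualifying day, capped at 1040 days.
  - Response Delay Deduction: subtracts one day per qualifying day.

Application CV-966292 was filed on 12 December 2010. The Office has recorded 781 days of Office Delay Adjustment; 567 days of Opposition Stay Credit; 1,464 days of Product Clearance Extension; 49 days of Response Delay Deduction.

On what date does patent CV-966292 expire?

May 8, 2041

Base term: filing date + 24 years → 12 December 2034.
Office Delay Adjustment: +781 days → 31 January 2037.
Opposition Stay Credit: +567 days → 21 August 2038.
Product Clearance Extension: 1464 days claimed exceeds the 1040-day cap, so +1040 days → 26 June 2041.
Response Delay Deduction: −49 days → 8 May 2041.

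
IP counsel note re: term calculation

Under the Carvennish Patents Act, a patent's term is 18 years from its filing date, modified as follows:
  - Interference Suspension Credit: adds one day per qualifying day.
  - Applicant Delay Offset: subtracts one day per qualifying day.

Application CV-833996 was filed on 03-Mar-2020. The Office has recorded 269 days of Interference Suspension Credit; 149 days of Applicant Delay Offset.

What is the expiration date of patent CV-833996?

2038-07-01

Base term: filing date + 18 years → 3 March 2038.
Interference Suspension Credit: +269 days → 27 November 2038.
Applicant Delay Offset: −149 days → 1 July 2038.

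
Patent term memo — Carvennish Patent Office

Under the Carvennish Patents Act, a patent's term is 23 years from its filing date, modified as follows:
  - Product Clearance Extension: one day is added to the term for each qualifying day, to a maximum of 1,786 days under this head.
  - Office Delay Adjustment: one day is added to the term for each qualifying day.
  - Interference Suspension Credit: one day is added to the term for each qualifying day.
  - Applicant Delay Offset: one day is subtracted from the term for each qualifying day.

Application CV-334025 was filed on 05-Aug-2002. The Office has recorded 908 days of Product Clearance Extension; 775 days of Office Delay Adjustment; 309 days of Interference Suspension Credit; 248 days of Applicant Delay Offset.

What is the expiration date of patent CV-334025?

Base term: filing date + 23 years → 5 August 2025.
Product Clearance Extension: 908 days (within the 1786-day cap) → +908 days → 30 January 2028.
Office Delay Adjustment: +775 days → 15 March 2030.
Interference Suspension Credit: +309 days → 18 January 2031.
Applicant Delay Offset: −248 days → 15 May 2030.

2030-05-15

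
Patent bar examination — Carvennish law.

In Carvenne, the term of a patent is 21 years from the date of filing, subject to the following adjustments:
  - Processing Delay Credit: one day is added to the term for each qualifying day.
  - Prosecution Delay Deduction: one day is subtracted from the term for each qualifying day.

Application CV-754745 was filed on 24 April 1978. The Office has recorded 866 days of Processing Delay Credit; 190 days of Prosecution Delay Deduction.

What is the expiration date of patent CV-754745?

Base term: filing date + 21 years → 24 April 1999.
Processing Delay Credit: +866 days → 6 September 2001.
Prosecution Delay Deduction: −190 days → 28 February 2001.

2001-02-28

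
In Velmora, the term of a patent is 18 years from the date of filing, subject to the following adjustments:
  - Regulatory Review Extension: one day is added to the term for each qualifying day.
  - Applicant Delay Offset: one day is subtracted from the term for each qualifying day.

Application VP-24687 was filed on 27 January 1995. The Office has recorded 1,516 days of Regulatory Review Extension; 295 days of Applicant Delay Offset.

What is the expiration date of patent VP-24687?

2016-06-01

Base term: filing date + 18 years → 27 January 2013.
Regulatory Review Extension: +1516 days → 23 March 2017.
Applicant Delay Offset: −295 days → 1 June 2016.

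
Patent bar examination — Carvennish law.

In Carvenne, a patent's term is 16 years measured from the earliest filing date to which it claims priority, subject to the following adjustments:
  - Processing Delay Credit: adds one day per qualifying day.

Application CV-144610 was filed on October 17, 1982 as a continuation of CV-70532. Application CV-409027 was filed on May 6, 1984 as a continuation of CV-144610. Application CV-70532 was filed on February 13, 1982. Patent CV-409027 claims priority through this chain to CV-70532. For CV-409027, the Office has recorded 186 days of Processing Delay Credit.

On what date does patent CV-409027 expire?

Earliest priority filing: 13 February 1982.
Base term: 13 February 1982 + 16 years → 13 February 1998.
Processing Delay Credit: +186 days → 18 August 1998.

August 18, 1998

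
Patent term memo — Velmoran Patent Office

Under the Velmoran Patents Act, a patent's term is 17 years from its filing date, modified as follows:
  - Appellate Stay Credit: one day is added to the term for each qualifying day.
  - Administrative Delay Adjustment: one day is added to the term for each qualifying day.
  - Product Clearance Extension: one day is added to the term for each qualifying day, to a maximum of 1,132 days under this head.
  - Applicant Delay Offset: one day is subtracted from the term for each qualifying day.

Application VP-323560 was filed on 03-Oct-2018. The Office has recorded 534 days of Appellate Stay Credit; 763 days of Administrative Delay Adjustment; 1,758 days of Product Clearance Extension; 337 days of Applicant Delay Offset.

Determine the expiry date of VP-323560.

June 25, 2041

Base term: filing date + 17 years → 3 October 2035.
Appellate Stay Credit: +534 days → 20 March 2037.
Administrative Delay Adjustment: +763 days → 22 April 2039.
Product Clearance Extension: 1758 days claimed exceeds the 1132-day cap, so +1132 days → 28 May 2042.
Applicant Delay Offset: −337 days → 25 June 2041.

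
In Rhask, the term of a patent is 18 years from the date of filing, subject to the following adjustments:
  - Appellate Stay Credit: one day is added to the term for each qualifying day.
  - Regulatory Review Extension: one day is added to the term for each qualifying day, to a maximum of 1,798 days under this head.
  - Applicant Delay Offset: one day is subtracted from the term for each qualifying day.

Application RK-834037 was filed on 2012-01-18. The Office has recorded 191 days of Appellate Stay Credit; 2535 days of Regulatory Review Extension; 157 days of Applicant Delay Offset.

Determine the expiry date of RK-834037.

2035-01-24

Base term: filing date + 18 years → 18 January 2030.
Appellate Stay Credit: +191 days → 28 July 2030.
Regulatory Review Extension: 2535 days claimed exceeds the 1798-day cap, so +1798 days → 30 June 2035.
Applicant Delay Offset: −157 days → 24 January 2035.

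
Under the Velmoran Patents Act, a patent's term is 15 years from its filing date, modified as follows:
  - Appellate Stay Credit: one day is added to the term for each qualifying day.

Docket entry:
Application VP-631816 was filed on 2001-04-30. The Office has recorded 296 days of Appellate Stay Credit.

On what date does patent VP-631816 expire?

Base term: filing date + 15 years → 30 April 2016.
Appellate Stay Credit: +296 days → 20 February 2017.

February 20, 2017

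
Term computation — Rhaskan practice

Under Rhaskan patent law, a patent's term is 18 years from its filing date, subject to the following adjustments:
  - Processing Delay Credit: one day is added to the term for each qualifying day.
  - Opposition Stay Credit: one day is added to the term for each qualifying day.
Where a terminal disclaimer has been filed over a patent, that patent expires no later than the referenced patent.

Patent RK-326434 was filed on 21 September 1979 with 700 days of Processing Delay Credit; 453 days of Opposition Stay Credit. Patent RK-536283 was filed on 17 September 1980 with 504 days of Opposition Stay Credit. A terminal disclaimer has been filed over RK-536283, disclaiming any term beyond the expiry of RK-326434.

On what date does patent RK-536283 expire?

2000-02-03

Natural term of RK-536283:
  Base: filing + 18 years → 17 September 1998.
  Opposition Stay Credit: +504 days → 3 February 2000.
Expiry of referenced patent RK-326434:
  Base: filing + 18 years → 21 September 1997.
  Processing Delay Credit: +700 days → 22 August 1999.
  Opposition Stay Credit: +453 days → 17 November 2000.
Terminal disclaimer: RK-536283 expires on the earlier of 3 February 2000 and 17 November 2000.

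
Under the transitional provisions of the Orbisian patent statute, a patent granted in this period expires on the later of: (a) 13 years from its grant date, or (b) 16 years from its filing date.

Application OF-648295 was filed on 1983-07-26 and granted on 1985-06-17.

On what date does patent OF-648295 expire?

July 26, 1999

(a) grant + 13 years → 17 June 1998.
(b) filing + 16 years → 26 July 1999.
Later of the two: 26 July 1999.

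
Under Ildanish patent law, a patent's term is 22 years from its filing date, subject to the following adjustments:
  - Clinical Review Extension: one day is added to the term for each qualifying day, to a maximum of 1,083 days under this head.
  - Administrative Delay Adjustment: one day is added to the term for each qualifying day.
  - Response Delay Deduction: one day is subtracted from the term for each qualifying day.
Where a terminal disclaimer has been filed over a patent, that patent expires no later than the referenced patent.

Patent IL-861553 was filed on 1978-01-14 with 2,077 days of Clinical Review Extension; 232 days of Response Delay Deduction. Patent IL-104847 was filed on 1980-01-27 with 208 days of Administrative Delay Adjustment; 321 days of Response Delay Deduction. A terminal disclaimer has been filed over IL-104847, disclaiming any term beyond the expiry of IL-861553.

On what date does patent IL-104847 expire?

Natural term of IL-104847:
  Base: filing + 22 years → 27 January 2002.
  Administrative Delay Adjustment: +208 days → 23 August 2002.
  Response Delay Deduction: −321 days → 6 October 2001.
Expiry of referenced patent IL-861553:
  Base: filing + 22 years → 14 January 2000.
  Clinical Review Extension: 2077 days claimed exceeds the 1083-day cap, so +1083 days → 1 January 2003.
  Response Delay Deduction: −232 days → 14 May 2002.
Terminal disclaimer: IL-104847 expires on the earlier of 6 October 2001 and 14 May 2002.

October 6, 2001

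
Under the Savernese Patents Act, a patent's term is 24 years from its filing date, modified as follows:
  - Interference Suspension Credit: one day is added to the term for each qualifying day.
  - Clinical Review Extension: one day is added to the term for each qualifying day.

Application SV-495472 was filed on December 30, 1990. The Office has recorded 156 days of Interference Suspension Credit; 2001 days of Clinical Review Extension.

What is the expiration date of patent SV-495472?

Base term: filing date + 24 years → 30 December 2014.
Interference Suspension Credit: +156 days → 4 June 2015.
Clinical Review Extension: +2001 days → 25 November 2020.

November 25, 2020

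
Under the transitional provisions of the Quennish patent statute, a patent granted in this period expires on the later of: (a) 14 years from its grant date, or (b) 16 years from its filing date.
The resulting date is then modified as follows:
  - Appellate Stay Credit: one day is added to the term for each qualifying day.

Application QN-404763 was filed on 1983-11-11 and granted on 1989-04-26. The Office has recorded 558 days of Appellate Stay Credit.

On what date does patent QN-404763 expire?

(a) grant + 14 years → 26 April 2003.
(b) filing + 16 years → 11 November 1999.
Later of the two: 26 April 2003.
Appellate Stay Credit: +558 days → 4 November 2004.

November 4, 2004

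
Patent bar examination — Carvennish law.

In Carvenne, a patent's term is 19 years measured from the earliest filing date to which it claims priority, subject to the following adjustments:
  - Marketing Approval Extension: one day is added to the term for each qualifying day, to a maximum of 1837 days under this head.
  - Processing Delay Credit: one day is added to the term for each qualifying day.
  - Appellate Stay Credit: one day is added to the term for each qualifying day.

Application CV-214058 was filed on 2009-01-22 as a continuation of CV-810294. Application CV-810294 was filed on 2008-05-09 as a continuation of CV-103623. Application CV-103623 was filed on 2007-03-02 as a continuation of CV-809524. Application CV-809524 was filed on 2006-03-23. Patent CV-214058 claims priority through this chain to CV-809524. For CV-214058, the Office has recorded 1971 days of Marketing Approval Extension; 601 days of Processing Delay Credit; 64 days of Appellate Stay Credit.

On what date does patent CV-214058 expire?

Earliest priority filing: 23 March 2006.
Base term: 23 March 2006 + 19 years → 23 March 2025.
Marketing Approval Extension: 1971 days claimed exceeds the 1837-day cap, so +1837 days → 3 April 2030.
Processing Delay Credit: +601 days → 25 November 2031.
Appellate Stay Credit: +64 days → 28 January 2032.

January 28, 2032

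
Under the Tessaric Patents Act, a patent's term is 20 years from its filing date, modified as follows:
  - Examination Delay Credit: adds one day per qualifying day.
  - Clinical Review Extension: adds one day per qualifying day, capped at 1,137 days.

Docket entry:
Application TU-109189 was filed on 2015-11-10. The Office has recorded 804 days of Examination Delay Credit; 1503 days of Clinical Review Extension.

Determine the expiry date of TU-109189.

2041-03-04

Base term: filing date + 20 years → 10 November 2035.
Examination Delay Credit: +804 days → 22 January 2038.
Clinical Review Extension: 1503 days claimed exceeds the 1137-day cap, so +1137 days → 4 March 2041.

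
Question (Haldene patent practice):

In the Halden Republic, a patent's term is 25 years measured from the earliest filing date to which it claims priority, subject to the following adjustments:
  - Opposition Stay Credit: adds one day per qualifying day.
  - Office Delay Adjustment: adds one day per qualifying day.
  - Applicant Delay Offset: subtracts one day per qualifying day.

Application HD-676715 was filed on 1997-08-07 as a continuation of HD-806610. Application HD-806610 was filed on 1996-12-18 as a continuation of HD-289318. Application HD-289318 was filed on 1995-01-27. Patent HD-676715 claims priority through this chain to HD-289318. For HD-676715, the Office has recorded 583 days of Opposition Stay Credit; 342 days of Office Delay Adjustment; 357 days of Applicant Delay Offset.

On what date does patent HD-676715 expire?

2021-08-17

Earliest priority filing: 27 January 1995.
Base term: 27 January 1995 + 25 years → 27 January 2020.
Opposition Stay Credit: +583 days → 1 September 2021.
Office Delay Adjustment: +342 days → 9 August 2022.
Applicant Delay Offset: −357 days → 17 August 2021.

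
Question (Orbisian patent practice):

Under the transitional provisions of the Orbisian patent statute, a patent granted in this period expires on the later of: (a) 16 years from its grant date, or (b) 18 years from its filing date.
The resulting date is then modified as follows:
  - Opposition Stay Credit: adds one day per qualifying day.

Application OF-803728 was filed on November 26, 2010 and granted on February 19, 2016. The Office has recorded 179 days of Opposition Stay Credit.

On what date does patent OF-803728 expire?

2032-08-16

(a) grant + 16 years → 19 February 2032.
(b) filing + 18 years → 26 November 2028.
Later of the two: 19 February 2032.
Opposition Stay Credit: +179 days → 16 August 2032.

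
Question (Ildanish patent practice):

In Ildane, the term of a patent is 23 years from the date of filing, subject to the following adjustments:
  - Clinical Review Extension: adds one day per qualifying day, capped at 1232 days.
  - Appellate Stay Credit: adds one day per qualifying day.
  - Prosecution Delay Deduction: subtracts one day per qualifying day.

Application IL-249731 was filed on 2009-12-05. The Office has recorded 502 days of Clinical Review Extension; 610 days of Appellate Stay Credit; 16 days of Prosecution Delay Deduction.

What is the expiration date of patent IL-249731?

2035-12-06

Base term: filing date + 23 years → 5 December 2032.
Clinical Review Extension: 502 days (within the 1232-day cap) → +502 days → 21 April 2034.
Appellate Stay Credit: +610 days → 22 December 2035.
Prosecution Delay Deduction: −16 days → 6 December 2035.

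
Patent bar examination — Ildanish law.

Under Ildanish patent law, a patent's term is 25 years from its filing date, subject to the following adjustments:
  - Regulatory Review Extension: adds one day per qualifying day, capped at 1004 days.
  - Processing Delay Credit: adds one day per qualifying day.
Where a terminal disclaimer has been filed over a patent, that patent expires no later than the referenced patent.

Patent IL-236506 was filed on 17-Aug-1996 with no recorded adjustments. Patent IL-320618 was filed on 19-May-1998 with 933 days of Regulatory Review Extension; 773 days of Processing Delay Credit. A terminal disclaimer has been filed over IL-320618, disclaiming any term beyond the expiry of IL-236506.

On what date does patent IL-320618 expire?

August 17, 2021

Natural term of IL-320618:
  Base: filing + 25 years → 19 May 2023.
  Regulatory Review Extension: 933 days (within the 1004-day cap) → +933 days → 7 December 2025.
  Processing Delay Credit: +773 days → 19 January 2028.
Expiry of referenced patent IL-236506:
  Base: filing + 25 years → 17 August 2021.
Terminal disclaimer: IL-320618 expires on the earlier of 19 January 2028 and 17 August 2021.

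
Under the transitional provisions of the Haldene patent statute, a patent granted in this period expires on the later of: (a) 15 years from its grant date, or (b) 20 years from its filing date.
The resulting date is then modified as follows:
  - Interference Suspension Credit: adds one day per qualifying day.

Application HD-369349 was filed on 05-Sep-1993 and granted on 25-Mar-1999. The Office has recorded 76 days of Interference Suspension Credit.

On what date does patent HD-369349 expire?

(a) grant + 15 years → 25 March 2014.
(b) filing + 20 years → 5 September 2013.
Later of the two: 25 March 2014.
Interference Suspension Credit: +76 days → 9 June 2014.

2014-06-09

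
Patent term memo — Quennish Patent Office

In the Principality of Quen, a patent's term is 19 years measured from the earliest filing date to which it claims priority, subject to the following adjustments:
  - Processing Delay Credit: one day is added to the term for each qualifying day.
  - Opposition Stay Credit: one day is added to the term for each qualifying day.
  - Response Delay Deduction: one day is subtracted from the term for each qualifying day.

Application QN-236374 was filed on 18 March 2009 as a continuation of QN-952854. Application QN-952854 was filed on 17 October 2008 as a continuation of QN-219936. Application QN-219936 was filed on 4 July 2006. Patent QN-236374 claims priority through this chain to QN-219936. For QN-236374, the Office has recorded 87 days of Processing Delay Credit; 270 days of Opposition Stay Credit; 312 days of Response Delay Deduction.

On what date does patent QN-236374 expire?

Earliest priority filing: 4 July 2006.
Base term: 4 July 2006 + 19 years → 4 July 2025.
Processing Delay Credit: +87 days → 29 September 2025.
Opposition Stay Credit: +270 days → 26 June 2026.
Response Delay Deduction: −312 days → 18 August 2025.

August 18, 2025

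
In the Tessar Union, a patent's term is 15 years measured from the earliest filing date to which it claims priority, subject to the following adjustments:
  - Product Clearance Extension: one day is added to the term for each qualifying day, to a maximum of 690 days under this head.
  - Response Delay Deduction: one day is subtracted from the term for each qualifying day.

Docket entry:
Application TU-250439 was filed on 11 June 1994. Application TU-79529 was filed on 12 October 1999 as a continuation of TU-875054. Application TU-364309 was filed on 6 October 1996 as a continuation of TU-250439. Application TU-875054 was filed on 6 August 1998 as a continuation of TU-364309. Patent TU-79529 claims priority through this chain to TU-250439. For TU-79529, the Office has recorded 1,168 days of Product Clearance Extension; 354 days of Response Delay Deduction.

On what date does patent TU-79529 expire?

Earliest priority filing: 11 June 1994.
Base term: 11 June 1994 + 15 years → 11 June 2009.
Product Clearance Extension: 1168 days claimed exceeds the 690-day cap, so +690 days → 2 May 2011.
Response Delay Deduction: −354 days → 13 May 2010.

2010-05-13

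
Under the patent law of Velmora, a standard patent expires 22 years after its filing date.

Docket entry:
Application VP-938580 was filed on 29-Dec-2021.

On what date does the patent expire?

Filing date + 22 years → 29 December 2043.

2043-12-29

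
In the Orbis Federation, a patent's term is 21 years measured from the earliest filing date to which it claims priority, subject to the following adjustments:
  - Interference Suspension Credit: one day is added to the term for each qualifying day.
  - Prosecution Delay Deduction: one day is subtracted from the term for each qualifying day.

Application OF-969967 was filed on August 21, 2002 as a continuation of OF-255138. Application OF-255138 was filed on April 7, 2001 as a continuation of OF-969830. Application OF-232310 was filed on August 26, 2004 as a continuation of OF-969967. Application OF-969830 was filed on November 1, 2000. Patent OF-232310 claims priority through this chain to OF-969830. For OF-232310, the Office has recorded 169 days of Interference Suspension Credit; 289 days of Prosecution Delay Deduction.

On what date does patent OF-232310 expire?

July 4, 2021

Earliest priority filing: 1 November 2000.
Base term: 1 November 2000 + 21 years → 1 November 2021.
Interference Suspension Credit: +169 days → 19 April 2022.
Prosecution Delay Deduction: −289 days → 4 July 2021.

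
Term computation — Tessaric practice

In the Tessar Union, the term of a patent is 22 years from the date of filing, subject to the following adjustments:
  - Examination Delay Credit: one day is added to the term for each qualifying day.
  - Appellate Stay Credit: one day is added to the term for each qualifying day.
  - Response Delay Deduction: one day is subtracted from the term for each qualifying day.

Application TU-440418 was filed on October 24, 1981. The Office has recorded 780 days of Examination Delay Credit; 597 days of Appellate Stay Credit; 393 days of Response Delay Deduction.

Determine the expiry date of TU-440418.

Base term: filing date + 22 years → 24 October 2003.
Examination Delay Credit: +780 days → 12 December 2005.
Appellate Stay Credit: +597 days → 1 August 2007.
Response Delay Deduction: −393 days → 4 July 2006.

2006-07-04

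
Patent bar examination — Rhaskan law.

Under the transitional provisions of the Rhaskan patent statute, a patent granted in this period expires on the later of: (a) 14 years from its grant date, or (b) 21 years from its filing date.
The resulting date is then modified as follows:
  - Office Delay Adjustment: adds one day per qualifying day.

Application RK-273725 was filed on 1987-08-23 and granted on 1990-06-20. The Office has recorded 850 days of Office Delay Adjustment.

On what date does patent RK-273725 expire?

(a) grant + 14 years → 20 June 2004.
(b) filing + 21 years → 23 August 2008.
Later of the two: 23 August 2008.
Office Delay Adjustment: +850 days → 21 December 2010.

2010-12-21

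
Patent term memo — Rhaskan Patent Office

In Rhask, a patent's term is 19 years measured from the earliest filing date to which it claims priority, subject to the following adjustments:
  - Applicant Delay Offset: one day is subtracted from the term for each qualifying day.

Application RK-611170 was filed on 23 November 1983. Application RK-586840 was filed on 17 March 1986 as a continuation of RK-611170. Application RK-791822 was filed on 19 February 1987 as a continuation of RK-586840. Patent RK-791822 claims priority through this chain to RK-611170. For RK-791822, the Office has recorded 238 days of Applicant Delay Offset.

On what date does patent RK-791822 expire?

Earliest priority filing: 23 November 1983.
Base term: 23 November 1983 + 19 years → 23 November 2002.
Applicant Delay Offset: −238 days → 30 March 2002.

2002-03-30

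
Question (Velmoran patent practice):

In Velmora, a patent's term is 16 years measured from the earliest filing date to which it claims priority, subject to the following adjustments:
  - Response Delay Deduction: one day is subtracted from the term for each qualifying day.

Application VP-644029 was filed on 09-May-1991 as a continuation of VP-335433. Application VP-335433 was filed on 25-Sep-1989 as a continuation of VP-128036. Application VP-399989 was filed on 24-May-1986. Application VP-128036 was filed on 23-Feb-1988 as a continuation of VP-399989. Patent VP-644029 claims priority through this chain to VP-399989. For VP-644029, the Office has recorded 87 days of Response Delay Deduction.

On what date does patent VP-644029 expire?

Earliest priority filing: 24 May 1986.
Base term: 24 May 1986 + 16 years → 24 May 2002.
Response Delay Deduction: −87 days → 26 February 2002.

2002-02-26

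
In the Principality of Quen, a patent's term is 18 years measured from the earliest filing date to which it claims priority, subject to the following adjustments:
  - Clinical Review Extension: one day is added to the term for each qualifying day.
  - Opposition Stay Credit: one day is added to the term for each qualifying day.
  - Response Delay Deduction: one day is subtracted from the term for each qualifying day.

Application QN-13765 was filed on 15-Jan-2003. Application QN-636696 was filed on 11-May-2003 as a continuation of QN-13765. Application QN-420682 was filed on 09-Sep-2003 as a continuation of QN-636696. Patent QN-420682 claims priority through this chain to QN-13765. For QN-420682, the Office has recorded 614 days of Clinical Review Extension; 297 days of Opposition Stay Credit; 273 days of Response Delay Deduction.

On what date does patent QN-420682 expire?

October 15, 2022

Earliest priority filing: 15 January 2003.
Base term: 15 January 2003 + 18 years → 15 January 2021.
Clinical Review Extension: +614 days → 21 September 2022.
Opposition Stay Credit: +297 days → 15 July 2023.
Response Delay Deduction: −273 days → 15 October 2022.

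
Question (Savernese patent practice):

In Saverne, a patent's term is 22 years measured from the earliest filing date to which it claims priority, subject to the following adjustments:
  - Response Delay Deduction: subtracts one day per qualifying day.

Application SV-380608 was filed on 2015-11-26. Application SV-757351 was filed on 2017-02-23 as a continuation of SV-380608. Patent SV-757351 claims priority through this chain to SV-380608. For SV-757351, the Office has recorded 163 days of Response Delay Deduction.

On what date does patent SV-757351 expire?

Earliest priority filing: 26 November 2015.
Base term: 26 November 2015 + 22 years → 26 November 2037.
Response Delay Deduction: −163 days → 16 June 2037.

2037-06-16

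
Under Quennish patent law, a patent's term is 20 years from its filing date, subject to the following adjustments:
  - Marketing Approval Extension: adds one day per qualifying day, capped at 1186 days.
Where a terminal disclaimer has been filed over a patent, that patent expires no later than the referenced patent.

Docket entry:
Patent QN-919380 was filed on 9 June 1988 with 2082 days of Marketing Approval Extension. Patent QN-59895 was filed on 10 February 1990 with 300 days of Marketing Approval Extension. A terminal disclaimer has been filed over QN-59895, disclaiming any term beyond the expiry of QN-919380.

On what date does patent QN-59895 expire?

2010-12-07

Natural term of QN-59895:
  Base: filing + 20 years → 10 February 2010.
  Marketing Approval Extension: 300 days (within the 1186-day cap) → +300 days → 7 December 2010.
Expiry of referenced patent QN-919380:
  Base: filing + 20 years → 9 June 2008.
  Marketing Approval Extension: 2082 days claimed exceeds the 1186-day cap, so +1186 days → 8 September 2011.
Terminal disclaimer: QN-59895 expires on the earlier of 7 December 2010 and 8 September 2011.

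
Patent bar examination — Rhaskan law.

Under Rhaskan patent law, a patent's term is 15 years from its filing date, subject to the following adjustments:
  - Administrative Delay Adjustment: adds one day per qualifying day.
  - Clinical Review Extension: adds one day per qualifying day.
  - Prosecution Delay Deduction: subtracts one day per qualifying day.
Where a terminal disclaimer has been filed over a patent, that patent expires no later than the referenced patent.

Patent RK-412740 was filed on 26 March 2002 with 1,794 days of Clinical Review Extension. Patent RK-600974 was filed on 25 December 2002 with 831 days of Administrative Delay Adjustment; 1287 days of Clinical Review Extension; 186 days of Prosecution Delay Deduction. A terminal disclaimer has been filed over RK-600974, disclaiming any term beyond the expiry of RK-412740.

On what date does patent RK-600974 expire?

Natural term of RK-600974:
  Base: filing + 15 years → 25 December 2017.
  Administrative Delay Adjustment: +831 days → 4 April 2020.
  Clinical Review Extension: +1287 days → 13 October 2023.
  Prosecution Delay Deduction: −186 days → 10 April 2023.
Expiry of referenced patent RK-412740:
  Base: filing + 15 years → 26 March 2017.
  Clinical Review Extension: +1794 days → 22 February 2022.
Terminal disclaimer: RK-600974 expires on the earlier of 10 April 2023 and 22 February 2022.

2022-02-22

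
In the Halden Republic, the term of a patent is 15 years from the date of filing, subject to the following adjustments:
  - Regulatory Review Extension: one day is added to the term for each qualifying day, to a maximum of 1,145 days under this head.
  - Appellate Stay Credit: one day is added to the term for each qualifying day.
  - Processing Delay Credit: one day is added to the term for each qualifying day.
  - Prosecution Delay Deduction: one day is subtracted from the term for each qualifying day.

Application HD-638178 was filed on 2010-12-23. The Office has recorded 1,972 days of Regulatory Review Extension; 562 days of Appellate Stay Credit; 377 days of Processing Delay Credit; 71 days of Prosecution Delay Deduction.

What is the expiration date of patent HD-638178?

Base term: filing date + 15 years → 23 December 2025.
Regulatory Review Extension: 1972 days claimed exceeds the 1145-day cap, so +1145 days → 10 February 2029.
Appellate Stay Credit: +562 days → 26 August 2030.
Processing Delay Credit: +377 days → 7 September 2031.
Prosecution Delay Deduction: −71 days → 28 June 2031.

June 28, 2031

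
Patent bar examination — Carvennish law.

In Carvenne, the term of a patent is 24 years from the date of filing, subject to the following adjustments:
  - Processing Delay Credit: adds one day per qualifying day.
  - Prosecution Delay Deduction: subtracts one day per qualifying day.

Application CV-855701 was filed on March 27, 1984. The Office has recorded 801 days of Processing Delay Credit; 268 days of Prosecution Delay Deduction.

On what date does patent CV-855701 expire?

September 11, 2009

Base term: filing date + 24 years → 27 March 2008.
Processing Delay Credit: +801 days → 6 June 2010.
Prosecution Delay Deduction: −268 days → 11 September 2009.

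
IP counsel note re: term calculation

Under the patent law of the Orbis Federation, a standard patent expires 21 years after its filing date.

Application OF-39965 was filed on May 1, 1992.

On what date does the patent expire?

Filing date + 21 years → 1 May 2013.

2013-05-01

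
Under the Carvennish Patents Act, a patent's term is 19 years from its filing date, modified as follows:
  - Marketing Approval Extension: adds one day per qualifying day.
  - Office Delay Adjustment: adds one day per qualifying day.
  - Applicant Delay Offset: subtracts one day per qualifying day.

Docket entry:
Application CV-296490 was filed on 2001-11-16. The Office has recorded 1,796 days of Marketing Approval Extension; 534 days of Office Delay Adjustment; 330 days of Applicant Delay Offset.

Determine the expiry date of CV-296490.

May 9, 2026

Base term: filing date + 19 years → 16 November 2020.
Marketing Approval Extension: +1796 days → 17 October 2025.
Office Delay Adjustment: +534 days → 4 April 2027.
Applicant Delay Offset: −330 days → 9 May 2026.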